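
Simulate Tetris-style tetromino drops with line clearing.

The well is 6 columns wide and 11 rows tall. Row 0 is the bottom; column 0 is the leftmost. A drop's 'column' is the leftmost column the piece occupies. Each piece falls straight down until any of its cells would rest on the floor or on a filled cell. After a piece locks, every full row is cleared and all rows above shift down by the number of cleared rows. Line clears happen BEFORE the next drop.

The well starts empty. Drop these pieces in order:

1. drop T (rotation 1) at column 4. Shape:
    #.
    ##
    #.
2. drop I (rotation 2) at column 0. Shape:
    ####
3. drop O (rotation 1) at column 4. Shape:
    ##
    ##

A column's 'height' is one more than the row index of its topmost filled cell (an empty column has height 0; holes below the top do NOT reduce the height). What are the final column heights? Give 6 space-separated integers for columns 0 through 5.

Answer: 1 1 1 1 5 5

Derivation:
Drop 1: T rot1 at col 4 lands with bottom-row=0; cleared 0 line(s) (total 0); column heights now [0 0 0 0 3 2], max=3
Drop 2: I rot2 at col 0 lands with bottom-row=0; cleared 0 line(s) (total 0); column heights now [1 1 1 1 3 2], max=3
Drop 3: O rot1 at col 4 lands with bottom-row=3; cleared 0 line(s) (total 0); column heights now [1 1 1 1 5 5], max=5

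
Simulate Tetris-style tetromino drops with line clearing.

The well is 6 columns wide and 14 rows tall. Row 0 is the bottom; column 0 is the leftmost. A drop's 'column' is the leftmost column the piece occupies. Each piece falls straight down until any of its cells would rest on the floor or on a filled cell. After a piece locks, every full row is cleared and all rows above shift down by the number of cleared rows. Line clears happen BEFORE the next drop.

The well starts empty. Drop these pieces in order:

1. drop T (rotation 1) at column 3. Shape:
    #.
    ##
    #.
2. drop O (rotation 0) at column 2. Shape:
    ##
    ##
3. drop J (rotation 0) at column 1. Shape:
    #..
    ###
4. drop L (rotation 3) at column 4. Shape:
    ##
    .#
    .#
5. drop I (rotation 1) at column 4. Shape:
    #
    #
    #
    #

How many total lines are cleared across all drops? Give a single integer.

Answer: 0

Derivation:
Drop 1: T rot1 at col 3 lands with bottom-row=0; cleared 0 line(s) (total 0); column heights now [0 0 0 3 2 0], max=3
Drop 2: O rot0 at col 2 lands with bottom-row=3; cleared 0 line(s) (total 0); column heights now [0 0 5 5 2 0], max=5
Drop 3: J rot0 at col 1 lands with bottom-row=5; cleared 0 line(s) (total 0); column heights now [0 7 6 6 2 0], max=7
Drop 4: L rot3 at col 4 lands with bottom-row=0; cleared 0 line(s) (total 0); column heights now [0 7 6 6 3 3], max=7
Drop 5: I rot1 at col 4 lands with bottom-row=3; cleared 0 line(s) (total 0); column heights now [0 7 6 6 7 3], max=7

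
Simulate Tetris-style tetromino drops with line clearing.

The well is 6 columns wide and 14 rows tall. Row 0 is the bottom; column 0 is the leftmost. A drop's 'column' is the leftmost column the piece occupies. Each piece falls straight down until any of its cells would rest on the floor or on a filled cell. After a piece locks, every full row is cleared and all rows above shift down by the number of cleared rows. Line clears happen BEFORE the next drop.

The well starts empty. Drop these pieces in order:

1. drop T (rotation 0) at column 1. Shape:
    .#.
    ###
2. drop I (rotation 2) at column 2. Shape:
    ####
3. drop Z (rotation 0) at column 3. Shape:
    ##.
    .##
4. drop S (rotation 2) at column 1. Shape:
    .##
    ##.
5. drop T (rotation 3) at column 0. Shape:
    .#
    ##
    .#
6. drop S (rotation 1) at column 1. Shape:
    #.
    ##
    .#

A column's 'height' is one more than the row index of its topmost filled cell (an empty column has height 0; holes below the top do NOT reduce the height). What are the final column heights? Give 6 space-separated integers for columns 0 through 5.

Answer: 7 10 9 6 5 4

Derivation:
Drop 1: T rot0 at col 1 lands with bottom-row=0; cleared 0 line(s) (total 0); column heights now [0 1 2 1 0 0], max=2
Drop 2: I rot2 at col 2 lands with bottom-row=2; cleared 0 line(s) (total 0); column heights now [0 1 3 3 3 3], max=3
Drop 3: Z rot0 at col 3 lands with bottom-row=3; cleared 0 line(s) (total 0); column heights now [0 1 3 5 5 4], max=5
Drop 4: S rot2 at col 1 lands with bottom-row=4; cleared 0 line(s) (total 0); column heights now [0 5 6 6 5 4], max=6
Drop 5: T rot3 at col 0 lands with bottom-row=5; cleared 0 line(s) (total 0); column heights now [7 8 6 6 5 4], max=8
Drop 6: S rot1 at col 1 lands with bottom-row=7; cleared 0 line(s) (total 0); column heights now [7 10 9 6 5 4], max=10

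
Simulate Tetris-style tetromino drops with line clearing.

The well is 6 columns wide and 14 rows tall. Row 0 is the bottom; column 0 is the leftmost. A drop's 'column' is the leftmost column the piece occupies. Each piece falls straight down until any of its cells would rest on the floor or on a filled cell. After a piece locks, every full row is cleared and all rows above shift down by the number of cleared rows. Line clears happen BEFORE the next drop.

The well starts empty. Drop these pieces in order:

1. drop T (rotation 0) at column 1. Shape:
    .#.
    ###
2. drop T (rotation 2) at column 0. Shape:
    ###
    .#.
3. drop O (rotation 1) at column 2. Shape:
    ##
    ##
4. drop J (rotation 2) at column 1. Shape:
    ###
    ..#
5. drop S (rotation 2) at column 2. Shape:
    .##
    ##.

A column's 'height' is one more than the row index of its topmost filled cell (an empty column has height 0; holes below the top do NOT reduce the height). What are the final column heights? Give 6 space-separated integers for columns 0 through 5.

Drop 1: T rot0 at col 1 lands with bottom-row=0; cleared 0 line(s) (total 0); column heights now [0 1 2 1 0 0], max=2
Drop 2: T rot2 at col 0 lands with bottom-row=1; cleared 0 line(s) (total 0); column heights now [3 3 3 1 0 0], max=3
Drop 3: O rot1 at col 2 lands with bottom-row=3; cleared 0 line(s) (total 0); column heights now [3 3 5 5 0 0], max=5
Drop 4: J rot2 at col 1 lands with bottom-row=5; cleared 0 line(s) (total 0); column heights now [3 7 7 7 0 0], max=7
Drop 5: S rot2 at col 2 lands with bottom-row=7; cleared 0 line(s) (total 0); column heights now [3 7 8 9 9 0], max=9

Answer: 3 7 8 9 9 0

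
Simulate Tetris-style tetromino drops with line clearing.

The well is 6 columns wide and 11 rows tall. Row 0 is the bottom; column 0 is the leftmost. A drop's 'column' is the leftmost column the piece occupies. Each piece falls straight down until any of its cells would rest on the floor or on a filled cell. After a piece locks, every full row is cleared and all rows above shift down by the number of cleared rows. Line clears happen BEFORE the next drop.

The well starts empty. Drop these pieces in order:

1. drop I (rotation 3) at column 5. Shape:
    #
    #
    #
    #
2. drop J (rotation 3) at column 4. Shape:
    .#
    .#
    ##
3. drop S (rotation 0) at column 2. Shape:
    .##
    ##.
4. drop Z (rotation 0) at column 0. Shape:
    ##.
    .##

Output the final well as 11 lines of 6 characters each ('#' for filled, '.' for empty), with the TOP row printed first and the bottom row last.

Drop 1: I rot3 at col 5 lands with bottom-row=0; cleared 0 line(s) (total 0); column heights now [0 0 0 0 0 4], max=4
Drop 2: J rot3 at col 4 lands with bottom-row=4; cleared 0 line(s) (total 0); column heights now [0 0 0 0 5 7], max=7
Drop 3: S rot0 at col 2 lands with bottom-row=4; cleared 0 line(s) (total 0); column heights now [0 0 5 6 6 7], max=7
Drop 4: Z rot0 at col 0 lands with bottom-row=5; cleared 0 line(s) (total 0); column heights now [7 7 6 6 6 7], max=7

Answer: ......
......
......
......
##...#
.#####
..####
.....#
.....#
.....#
.....#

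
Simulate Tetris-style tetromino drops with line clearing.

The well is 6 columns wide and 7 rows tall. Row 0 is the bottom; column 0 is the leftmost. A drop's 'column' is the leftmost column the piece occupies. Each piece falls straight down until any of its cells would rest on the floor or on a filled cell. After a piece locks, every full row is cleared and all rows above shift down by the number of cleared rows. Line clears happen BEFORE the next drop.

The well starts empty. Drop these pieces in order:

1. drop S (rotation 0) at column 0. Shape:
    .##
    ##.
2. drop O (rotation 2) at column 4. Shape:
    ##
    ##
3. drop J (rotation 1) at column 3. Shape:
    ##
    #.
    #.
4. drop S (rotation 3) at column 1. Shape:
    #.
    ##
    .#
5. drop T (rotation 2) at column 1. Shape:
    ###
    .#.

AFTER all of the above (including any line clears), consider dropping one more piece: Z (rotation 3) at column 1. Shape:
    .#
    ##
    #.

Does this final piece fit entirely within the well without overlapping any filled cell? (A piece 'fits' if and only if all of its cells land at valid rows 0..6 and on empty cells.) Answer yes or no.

Drop 1: S rot0 at col 0 lands with bottom-row=0; cleared 0 line(s) (total 0); column heights now [1 2 2 0 0 0], max=2
Drop 2: O rot2 at col 4 lands with bottom-row=0; cleared 0 line(s) (total 0); column heights now [1 2 2 0 2 2], max=2
Drop 3: J rot1 at col 3 lands with bottom-row=0; cleared 0 line(s) (total 0); column heights now [1 2 2 3 3 2], max=3
Drop 4: S rot3 at col 1 lands with bottom-row=2; cleared 0 line(s) (total 0); column heights now [1 5 4 3 3 2], max=5
Drop 5: T rot2 at col 1 lands with bottom-row=4; cleared 0 line(s) (total 0); column heights now [1 6 6 6 3 2], max=6
Test piece Z rot3 at col 1 (width 2): heights before test = [1 6 6 6 3 2]; fits = False

Answer: no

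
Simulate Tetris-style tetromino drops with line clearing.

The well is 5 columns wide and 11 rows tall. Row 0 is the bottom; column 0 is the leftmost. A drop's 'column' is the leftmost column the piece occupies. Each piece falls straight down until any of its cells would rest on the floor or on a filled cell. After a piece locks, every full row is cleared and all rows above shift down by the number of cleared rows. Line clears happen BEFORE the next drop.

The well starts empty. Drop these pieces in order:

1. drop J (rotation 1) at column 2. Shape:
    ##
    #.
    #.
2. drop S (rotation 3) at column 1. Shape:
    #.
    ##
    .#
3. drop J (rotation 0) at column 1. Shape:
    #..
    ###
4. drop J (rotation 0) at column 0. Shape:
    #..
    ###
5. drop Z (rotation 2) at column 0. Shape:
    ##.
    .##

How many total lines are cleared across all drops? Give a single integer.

Drop 1: J rot1 at col 2 lands with bottom-row=0; cleared 0 line(s) (total 0); column heights now [0 0 3 3 0], max=3
Drop 2: S rot3 at col 1 lands with bottom-row=3; cleared 0 line(s) (total 0); column heights now [0 6 5 3 0], max=6
Drop 3: J rot0 at col 1 lands with bottom-row=6; cleared 0 line(s) (total 0); column heights now [0 8 7 7 0], max=8
Drop 4: J rot0 at col 0 lands with bottom-row=8; cleared 0 line(s) (total 0); column heights now [10 9 9 7 0], max=10
Drop 5: Z rot2 at col 0 lands with bottom-row=9; cleared 0 line(s) (total 0); column heights now [11 11 10 7 0], max=11

Answer: 0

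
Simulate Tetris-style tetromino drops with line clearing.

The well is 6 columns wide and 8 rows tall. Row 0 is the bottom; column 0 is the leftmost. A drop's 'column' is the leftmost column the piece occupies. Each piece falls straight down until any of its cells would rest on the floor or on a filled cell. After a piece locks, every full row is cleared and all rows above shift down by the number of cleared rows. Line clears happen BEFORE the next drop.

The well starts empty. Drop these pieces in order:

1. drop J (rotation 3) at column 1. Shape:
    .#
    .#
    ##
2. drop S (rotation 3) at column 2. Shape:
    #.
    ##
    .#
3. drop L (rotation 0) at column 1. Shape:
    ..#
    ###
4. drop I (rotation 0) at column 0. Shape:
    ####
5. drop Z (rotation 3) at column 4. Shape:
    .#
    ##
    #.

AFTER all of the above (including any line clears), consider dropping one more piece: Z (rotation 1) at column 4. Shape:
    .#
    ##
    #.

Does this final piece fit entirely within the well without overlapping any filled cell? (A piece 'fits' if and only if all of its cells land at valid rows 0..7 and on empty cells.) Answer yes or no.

Answer: yes

Derivation:
Drop 1: J rot3 at col 1 lands with bottom-row=0; cleared 0 line(s) (total 0); column heights now [0 1 3 0 0 0], max=3
Drop 2: S rot3 at col 2 lands with bottom-row=2; cleared 0 line(s) (total 0); column heights now [0 1 5 4 0 0], max=5
Drop 3: L rot0 at col 1 lands with bottom-row=5; cleared 0 line(s) (total 0); column heights now [0 6 6 7 0 0], max=7
Drop 4: I rot0 at col 0 lands with bottom-row=7; cleared 0 line(s) (total 0); column heights now [8 8 8 8 0 0], max=8
Drop 5: Z rot3 at col 4 lands with bottom-row=0; cleared 0 line(s) (total 0); column heights now [8 8 8 8 2 3], max=8
Test piece Z rot1 at col 4 (width 2): heights before test = [8 8 8 8 2 3]; fits = True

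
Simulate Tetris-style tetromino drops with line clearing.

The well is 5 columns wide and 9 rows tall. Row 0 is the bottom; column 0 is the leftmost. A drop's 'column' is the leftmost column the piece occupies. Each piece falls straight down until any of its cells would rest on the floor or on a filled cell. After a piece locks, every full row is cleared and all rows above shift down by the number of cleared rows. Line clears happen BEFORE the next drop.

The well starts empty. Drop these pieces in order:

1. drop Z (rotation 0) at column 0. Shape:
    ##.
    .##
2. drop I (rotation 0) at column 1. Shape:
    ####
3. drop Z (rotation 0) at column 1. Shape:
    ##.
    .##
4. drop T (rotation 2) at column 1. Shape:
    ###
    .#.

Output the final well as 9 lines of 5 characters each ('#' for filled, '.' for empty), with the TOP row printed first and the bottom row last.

Drop 1: Z rot0 at col 0 lands with bottom-row=0; cleared 0 line(s) (total 0); column heights now [2 2 1 0 0], max=2
Drop 2: I rot0 at col 1 lands with bottom-row=2; cleared 0 line(s) (total 0); column heights now [2 3 3 3 3], max=3
Drop 3: Z rot0 at col 1 lands with bottom-row=3; cleared 0 line(s) (total 0); column heights now [2 5 5 4 3], max=5
Drop 4: T rot2 at col 1 lands with bottom-row=5; cleared 0 line(s) (total 0); column heights now [2 7 7 7 3], max=7

Answer: .....
.....
.###.
..#..
.##..
..##.
.####
##...
.##..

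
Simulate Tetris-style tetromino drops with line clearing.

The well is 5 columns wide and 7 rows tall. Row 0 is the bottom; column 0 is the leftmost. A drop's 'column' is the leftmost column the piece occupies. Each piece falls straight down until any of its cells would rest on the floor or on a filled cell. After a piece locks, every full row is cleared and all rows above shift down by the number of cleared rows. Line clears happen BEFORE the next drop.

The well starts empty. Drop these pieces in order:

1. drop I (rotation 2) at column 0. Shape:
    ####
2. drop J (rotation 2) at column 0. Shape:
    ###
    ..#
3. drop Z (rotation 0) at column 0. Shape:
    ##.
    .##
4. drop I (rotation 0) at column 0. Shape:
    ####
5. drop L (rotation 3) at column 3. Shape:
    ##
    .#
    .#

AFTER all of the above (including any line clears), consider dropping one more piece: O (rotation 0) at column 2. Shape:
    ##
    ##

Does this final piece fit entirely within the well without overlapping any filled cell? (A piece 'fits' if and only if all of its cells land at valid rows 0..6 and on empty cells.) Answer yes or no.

Drop 1: I rot2 at col 0 lands with bottom-row=0; cleared 0 line(s) (total 0); column heights now [1 1 1 1 0], max=1
Drop 2: J rot2 at col 0 lands with bottom-row=1; cleared 0 line(s) (total 0); column heights now [3 3 3 1 0], max=3
Drop 3: Z rot0 at col 0 lands with bottom-row=3; cleared 0 line(s) (total 0); column heights now [5 5 4 1 0], max=5
Drop 4: I rot0 at col 0 lands with bottom-row=5; cleared 0 line(s) (total 0); column heights now [6 6 6 6 0], max=6
Drop 5: L rot3 at col 3 lands with bottom-row=4; cleared 1 line(s) (total 1); column heights now [5 5 4 6 6], max=6
Test piece O rot0 at col 2 (width 2): heights before test = [5 5 4 6 6]; fits = False

Answer: no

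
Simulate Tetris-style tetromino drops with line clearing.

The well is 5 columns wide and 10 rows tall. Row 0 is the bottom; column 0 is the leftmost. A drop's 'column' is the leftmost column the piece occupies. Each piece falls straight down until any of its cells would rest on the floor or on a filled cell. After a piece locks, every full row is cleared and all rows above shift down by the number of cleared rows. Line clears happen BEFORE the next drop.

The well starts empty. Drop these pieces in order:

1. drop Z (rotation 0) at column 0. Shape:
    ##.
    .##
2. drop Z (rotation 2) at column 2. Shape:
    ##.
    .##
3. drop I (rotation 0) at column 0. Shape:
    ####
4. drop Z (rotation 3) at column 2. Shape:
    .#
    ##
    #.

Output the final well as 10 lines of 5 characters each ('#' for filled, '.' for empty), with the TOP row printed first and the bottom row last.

Answer: .....
.....
.....
.....
...#.
..##.
..#..
####.
####.
.####

Derivation:
Drop 1: Z rot0 at col 0 lands with bottom-row=0; cleared 0 line(s) (total 0); column heights now [2 2 1 0 0], max=2
Drop 2: Z rot2 at col 2 lands with bottom-row=0; cleared 0 line(s) (total 0); column heights now [2 2 2 2 1], max=2
Drop 3: I rot0 at col 0 lands with bottom-row=2; cleared 0 line(s) (total 0); column heights now [3 3 3 3 1], max=3
Drop 4: Z rot3 at col 2 lands with bottom-row=3; cleared 0 line(s) (total 0); column heights now [3 3 5 6 1], max=6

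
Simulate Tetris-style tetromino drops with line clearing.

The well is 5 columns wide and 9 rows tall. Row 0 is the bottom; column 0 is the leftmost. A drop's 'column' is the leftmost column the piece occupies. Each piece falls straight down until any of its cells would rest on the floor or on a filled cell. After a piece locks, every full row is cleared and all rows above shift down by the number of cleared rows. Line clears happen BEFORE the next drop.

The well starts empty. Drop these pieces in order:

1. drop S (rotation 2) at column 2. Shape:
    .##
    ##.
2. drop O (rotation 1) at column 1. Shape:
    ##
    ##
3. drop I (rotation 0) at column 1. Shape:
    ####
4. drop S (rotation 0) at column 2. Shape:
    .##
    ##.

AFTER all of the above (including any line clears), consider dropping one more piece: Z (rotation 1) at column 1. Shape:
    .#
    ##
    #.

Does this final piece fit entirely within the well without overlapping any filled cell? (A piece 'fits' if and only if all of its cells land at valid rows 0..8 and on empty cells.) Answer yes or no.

Drop 1: S rot2 at col 2 lands with bottom-row=0; cleared 0 line(s) (total 0); column heights now [0 0 1 2 2], max=2
Drop 2: O rot1 at col 1 lands with bottom-row=1; cleared 0 line(s) (total 0); column heights now [0 3 3 2 2], max=3
Drop 3: I rot0 at col 1 lands with bottom-row=3; cleared 0 line(s) (total 0); column heights now [0 4 4 4 4], max=4
Drop 4: S rot0 at col 2 lands with bottom-row=4; cleared 0 line(s) (total 0); column heights now [0 4 5 6 6], max=6
Test piece Z rot1 at col 1 (width 2): heights before test = [0 4 5 6 6]; fits = True

Answer: yes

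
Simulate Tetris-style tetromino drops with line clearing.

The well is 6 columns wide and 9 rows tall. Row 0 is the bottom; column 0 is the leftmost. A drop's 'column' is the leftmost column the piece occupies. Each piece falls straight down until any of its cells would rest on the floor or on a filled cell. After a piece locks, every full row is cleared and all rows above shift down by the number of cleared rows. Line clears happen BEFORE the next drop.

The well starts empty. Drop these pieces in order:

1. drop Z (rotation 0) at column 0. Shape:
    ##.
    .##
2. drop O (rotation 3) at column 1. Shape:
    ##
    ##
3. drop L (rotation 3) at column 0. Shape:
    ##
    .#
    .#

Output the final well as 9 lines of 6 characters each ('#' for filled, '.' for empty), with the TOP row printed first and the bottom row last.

Drop 1: Z rot0 at col 0 lands with bottom-row=0; cleared 0 line(s) (total 0); column heights now [2 2 1 0 0 0], max=2
Drop 2: O rot3 at col 1 lands with bottom-row=2; cleared 0 line(s) (total 0); column heights now [2 4 4 0 0 0], max=4
Drop 3: L rot3 at col 0 lands with bottom-row=4; cleared 0 line(s) (total 0); column heights now [7 7 4 0 0 0], max=7

Answer: ......
......
##....
.#....
.#....
.##...
.##...
##....
.##...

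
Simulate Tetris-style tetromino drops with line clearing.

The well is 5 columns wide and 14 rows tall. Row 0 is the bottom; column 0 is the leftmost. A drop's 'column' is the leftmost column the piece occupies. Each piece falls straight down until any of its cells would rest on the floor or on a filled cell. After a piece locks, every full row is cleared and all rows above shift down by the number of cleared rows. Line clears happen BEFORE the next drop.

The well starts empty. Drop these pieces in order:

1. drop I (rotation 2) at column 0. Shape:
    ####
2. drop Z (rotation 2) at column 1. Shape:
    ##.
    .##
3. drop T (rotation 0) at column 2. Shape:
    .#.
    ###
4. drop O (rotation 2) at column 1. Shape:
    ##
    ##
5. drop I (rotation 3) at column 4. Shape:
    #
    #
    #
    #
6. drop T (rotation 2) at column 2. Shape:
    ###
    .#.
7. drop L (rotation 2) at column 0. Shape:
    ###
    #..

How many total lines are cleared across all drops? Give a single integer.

Drop 1: I rot2 at col 0 lands with bottom-row=0; cleared 0 line(s) (total 0); column heights now [1 1 1 1 0], max=1
Drop 2: Z rot2 at col 1 lands with bottom-row=1; cleared 0 line(s) (total 0); column heights now [1 3 3 2 0], max=3
Drop 3: T rot0 at col 2 lands with bottom-row=3; cleared 0 line(s) (total 0); column heights now [1 3 4 5 4], max=5
Drop 4: O rot2 at col 1 lands with bottom-row=4; cleared 0 line(s) (total 0); column heights now [1 6 6 5 4], max=6
Drop 5: I rot3 at col 4 lands with bottom-row=4; cleared 0 line(s) (total 0); column heights now [1 6 6 5 8], max=8
Drop 6: T rot2 at col 2 lands with bottom-row=7; cleared 0 line(s) (total 0); column heights now [1 6 9 9 9], max=9
Drop 7: L rot2 at col 0 lands with bottom-row=8; cleared 0 line(s) (total 0); column heights now [10 10 10 9 9], max=10

Answer: 0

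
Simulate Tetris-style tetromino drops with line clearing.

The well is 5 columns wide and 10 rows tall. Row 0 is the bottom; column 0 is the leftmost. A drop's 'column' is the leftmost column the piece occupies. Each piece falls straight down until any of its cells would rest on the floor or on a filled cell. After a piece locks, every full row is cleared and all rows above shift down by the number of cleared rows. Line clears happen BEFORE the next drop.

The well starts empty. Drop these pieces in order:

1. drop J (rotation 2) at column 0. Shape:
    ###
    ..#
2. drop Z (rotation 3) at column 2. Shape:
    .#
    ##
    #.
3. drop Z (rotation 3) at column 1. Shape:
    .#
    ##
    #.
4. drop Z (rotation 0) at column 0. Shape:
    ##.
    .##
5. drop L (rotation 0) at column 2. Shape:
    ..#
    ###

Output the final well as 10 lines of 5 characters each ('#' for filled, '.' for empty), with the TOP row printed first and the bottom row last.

Drop 1: J rot2 at col 0 lands with bottom-row=0; cleared 0 line(s) (total 0); column heights now [2 2 2 0 0], max=2
Drop 2: Z rot3 at col 2 lands with bottom-row=2; cleared 0 line(s) (total 0); column heights now [2 2 4 5 0], max=5
Drop 3: Z rot3 at col 1 lands with bottom-row=3; cleared 0 line(s) (total 0); column heights now [2 5 6 5 0], max=6
Drop 4: Z rot0 at col 0 lands with bottom-row=6; cleared 0 line(s) (total 0); column heights now [8 8 7 5 0], max=8
Drop 5: L rot0 at col 2 lands with bottom-row=7; cleared 1 line(s) (total 1); column heights now [2 7 7 5 8], max=8

Answer: .....
.....
....#
.##..
..#..
.###.
.###.
..#..
###..
..#..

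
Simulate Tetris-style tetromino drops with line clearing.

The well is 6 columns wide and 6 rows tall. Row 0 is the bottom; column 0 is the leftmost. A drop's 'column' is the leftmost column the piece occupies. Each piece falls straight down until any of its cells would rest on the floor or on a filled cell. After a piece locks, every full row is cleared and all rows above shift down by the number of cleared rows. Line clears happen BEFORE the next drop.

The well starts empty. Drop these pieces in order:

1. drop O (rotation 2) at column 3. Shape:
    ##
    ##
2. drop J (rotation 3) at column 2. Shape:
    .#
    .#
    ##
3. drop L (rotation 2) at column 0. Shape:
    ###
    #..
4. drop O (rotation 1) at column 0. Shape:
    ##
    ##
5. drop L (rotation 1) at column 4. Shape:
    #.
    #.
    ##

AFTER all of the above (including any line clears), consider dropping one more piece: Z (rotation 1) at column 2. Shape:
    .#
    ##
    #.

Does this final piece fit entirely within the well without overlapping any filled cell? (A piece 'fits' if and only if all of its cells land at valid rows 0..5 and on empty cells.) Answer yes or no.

Answer: no

Derivation:
Drop 1: O rot2 at col 3 lands with bottom-row=0; cleared 0 line(s) (total 0); column heights now [0 0 0 2 2 0], max=2
Drop 2: J rot3 at col 2 lands with bottom-row=2; cleared 0 line(s) (total 0); column heights now [0 0 3 5 2 0], max=5
Drop 3: L rot2 at col 0 lands with bottom-row=2; cleared 0 line(s) (total 0); column heights now [4 4 4 5 2 0], max=5
Drop 4: O rot1 at col 0 lands with bottom-row=4; cleared 0 line(s) (total 0); column heights now [6 6 4 5 2 0], max=6
Drop 5: L rot1 at col 4 lands with bottom-row=2; cleared 0 line(s) (total 0); column heights now [6 6 4 5 5 3], max=6
Test piece Z rot1 at col 2 (width 2): heights before test = [6 6 4 5 5 3]; fits = False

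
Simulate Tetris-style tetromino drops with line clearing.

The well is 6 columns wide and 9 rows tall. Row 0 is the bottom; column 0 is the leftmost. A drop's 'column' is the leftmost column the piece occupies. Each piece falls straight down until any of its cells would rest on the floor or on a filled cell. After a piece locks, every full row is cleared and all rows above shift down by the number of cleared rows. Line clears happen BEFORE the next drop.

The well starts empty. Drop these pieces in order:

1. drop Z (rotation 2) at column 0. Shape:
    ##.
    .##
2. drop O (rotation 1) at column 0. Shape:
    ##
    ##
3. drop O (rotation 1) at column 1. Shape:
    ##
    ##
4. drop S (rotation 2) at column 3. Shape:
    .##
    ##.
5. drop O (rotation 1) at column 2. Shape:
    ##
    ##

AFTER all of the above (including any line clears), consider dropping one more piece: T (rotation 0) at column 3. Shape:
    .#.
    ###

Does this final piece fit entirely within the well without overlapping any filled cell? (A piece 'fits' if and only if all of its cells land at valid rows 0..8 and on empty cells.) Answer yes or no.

Answer: no

Derivation:
Drop 1: Z rot2 at col 0 lands with bottom-row=0; cleared 0 line(s) (total 0); column heights now [2 2 1 0 0 0], max=2
Drop 2: O rot1 at col 0 lands with bottom-row=2; cleared 0 line(s) (total 0); column heights now [4 4 1 0 0 0], max=4
Drop 3: O rot1 at col 1 lands with bottom-row=4; cleared 0 line(s) (total 0); column heights now [4 6 6 0 0 0], max=6
Drop 4: S rot2 at col 3 lands with bottom-row=0; cleared 0 line(s) (total 0); column heights now [4 6 6 1 2 2], max=6
Drop 5: O rot1 at col 2 lands with bottom-row=6; cleared 0 line(s) (total 0); column heights now [4 6 8 8 2 2], max=8
Test piece T rot0 at col 3 (width 3): heights before test = [4 6 8 8 2 2]; fits = False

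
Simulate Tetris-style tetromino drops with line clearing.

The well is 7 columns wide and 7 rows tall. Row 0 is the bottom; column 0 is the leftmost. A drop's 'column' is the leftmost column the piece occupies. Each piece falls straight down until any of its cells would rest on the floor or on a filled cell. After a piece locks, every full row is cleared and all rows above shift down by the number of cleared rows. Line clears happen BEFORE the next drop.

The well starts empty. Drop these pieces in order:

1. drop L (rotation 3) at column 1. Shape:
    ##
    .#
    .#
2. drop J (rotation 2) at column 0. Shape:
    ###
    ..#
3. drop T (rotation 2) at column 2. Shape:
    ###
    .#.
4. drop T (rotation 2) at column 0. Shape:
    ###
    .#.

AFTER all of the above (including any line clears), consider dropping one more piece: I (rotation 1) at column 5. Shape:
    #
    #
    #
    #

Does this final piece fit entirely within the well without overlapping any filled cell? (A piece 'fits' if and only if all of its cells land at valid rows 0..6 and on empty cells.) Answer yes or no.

Answer: yes

Derivation:
Drop 1: L rot3 at col 1 lands with bottom-row=0; cleared 0 line(s) (total 0); column heights now [0 3 3 0 0 0 0], max=3
Drop 2: J rot2 at col 0 lands with bottom-row=3; cleared 0 line(s) (total 0); column heights now [5 5 5 0 0 0 0], max=5
Drop 3: T rot2 at col 2 lands with bottom-row=4; cleared 0 line(s) (total 0); column heights now [5 5 6 6 6 0 0], max=6
Drop 4: T rot2 at col 0 lands with bottom-row=5; cleared 0 line(s) (total 0); column heights now [7 7 7 6 6 0 0], max=7
Test piece I rot1 at col 5 (width 1): heights before test = [7 7 7 6 6 0 0]; fits = True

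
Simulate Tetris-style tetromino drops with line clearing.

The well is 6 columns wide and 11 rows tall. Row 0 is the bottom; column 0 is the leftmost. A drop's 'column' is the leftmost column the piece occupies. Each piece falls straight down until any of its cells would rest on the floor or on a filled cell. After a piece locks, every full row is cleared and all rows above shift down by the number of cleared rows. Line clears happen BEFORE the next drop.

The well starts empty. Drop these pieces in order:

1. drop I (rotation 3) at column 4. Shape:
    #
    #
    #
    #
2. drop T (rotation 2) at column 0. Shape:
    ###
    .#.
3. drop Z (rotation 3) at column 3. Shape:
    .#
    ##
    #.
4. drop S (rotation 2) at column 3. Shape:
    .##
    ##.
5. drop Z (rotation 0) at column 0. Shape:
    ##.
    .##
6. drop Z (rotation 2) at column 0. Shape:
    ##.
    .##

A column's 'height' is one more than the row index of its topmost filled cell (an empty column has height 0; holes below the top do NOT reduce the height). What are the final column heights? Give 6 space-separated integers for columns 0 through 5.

Drop 1: I rot3 at col 4 lands with bottom-row=0; cleared 0 line(s) (total 0); column heights now [0 0 0 0 4 0], max=4
Drop 2: T rot2 at col 0 lands with bottom-row=0; cleared 0 line(s) (total 0); column heights now [2 2 2 0 4 0], max=4
Drop 3: Z rot3 at col 3 lands with bottom-row=3; cleared 0 line(s) (total 0); column heights now [2 2 2 5 6 0], max=6
Drop 4: S rot2 at col 3 lands with bottom-row=6; cleared 0 line(s) (total 0); column heights now [2 2 2 7 8 8], max=8
Drop 5: Z rot0 at col 0 lands with bottom-row=2; cleared 0 line(s) (total 0); column heights now [4 4 3 7 8 8], max=8
Drop 6: Z rot2 at col 0 lands with bottom-row=4; cleared 0 line(s) (total 0); column heights now [6 6 5 7 8 8], max=8

Answer: 6 6 5 7 8 8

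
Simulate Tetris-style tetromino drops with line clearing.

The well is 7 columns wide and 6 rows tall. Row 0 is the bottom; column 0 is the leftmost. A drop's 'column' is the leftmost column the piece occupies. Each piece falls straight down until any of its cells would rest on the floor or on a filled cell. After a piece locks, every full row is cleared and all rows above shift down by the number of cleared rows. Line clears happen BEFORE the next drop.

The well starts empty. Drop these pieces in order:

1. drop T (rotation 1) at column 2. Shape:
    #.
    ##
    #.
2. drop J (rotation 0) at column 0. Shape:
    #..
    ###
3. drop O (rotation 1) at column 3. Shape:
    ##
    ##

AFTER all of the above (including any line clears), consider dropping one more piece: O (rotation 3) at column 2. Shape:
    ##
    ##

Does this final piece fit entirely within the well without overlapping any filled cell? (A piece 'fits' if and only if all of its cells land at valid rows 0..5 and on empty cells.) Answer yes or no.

Drop 1: T rot1 at col 2 lands with bottom-row=0; cleared 0 line(s) (total 0); column heights now [0 0 3 2 0 0 0], max=3
Drop 2: J rot0 at col 0 lands with bottom-row=3; cleared 0 line(s) (total 0); column heights now [5 4 4 2 0 0 0], max=5
Drop 3: O rot1 at col 3 lands with bottom-row=2; cleared 0 line(s) (total 0); column heights now [5 4 4 4 4 0 0], max=5
Test piece O rot3 at col 2 (width 2): heights before test = [5 4 4 4 4 0 0]; fits = True

Answer: yes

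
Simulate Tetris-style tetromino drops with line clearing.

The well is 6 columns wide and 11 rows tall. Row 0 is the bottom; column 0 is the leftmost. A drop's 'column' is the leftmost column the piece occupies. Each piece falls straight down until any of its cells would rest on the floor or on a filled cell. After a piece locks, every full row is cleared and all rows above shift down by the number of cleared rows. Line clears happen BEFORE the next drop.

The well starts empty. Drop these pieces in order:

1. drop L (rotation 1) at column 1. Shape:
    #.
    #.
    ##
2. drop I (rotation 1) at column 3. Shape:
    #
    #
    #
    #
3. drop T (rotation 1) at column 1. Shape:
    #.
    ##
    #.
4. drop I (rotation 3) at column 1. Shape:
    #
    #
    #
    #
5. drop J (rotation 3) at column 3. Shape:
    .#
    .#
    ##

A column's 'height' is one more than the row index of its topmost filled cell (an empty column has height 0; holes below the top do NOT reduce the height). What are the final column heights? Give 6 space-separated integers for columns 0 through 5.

Drop 1: L rot1 at col 1 lands with bottom-row=0; cleared 0 line(s) (total 0); column heights now [0 3 1 0 0 0], max=3
Drop 2: I rot1 at col 3 lands with bottom-row=0; cleared 0 line(s) (total 0); column heights now [0 3 1 4 0 0], max=4
Drop 3: T rot1 at col 1 lands with bottom-row=3; cleared 0 line(s) (total 0); column heights now [0 6 5 4 0 0], max=6
Drop 4: I rot3 at col 1 lands with bottom-row=6; cleared 0 line(s) (total 0); column heights now [0 10 5 4 0 0], max=10
Drop 5: J rot3 at col 3 lands with bottom-row=4; cleared 0 line(s) (total 0); column heights now [0 10 5 5 7 0], max=10

Answer: 0 10 5 5 7 0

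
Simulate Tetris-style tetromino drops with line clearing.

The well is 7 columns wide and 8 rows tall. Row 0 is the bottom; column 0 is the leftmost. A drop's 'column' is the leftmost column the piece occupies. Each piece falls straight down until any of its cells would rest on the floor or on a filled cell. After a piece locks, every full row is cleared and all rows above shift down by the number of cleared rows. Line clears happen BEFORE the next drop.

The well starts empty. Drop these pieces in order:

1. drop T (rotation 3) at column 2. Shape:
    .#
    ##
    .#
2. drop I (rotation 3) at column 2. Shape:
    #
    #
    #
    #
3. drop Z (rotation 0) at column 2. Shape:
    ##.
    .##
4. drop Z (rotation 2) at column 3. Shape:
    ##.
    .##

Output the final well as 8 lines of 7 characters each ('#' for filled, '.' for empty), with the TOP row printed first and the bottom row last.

Drop 1: T rot3 at col 2 lands with bottom-row=0; cleared 0 line(s) (total 0); column heights now [0 0 2 3 0 0 0], max=3
Drop 2: I rot3 at col 2 lands with bottom-row=2; cleared 0 line(s) (total 0); column heights now [0 0 6 3 0 0 0], max=6
Drop 3: Z rot0 at col 2 lands with bottom-row=5; cleared 0 line(s) (total 0); column heights now [0 0 7 7 6 0 0], max=7
Drop 4: Z rot2 at col 3 lands with bottom-row=6; cleared 0 line(s) (total 0); column heights now [0 0 7 8 8 7 0], max=8

Answer: ...##..
..####.
..###..
..#....
..#....
..##...
..##...
...#...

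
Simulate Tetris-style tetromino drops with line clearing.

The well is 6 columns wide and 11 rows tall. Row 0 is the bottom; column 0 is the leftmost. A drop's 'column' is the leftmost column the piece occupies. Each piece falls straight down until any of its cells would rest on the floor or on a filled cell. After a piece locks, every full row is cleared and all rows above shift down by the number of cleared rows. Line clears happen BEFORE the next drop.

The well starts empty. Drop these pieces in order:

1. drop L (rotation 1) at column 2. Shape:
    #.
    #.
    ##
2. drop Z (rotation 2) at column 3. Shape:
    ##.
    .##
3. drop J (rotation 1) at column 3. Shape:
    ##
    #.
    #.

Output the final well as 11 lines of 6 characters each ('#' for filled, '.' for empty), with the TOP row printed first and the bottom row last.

Answer: ......
......
......
......
......
......
...##.
...#..
..##..
..###.
..####

Derivation:
Drop 1: L rot1 at col 2 lands with bottom-row=0; cleared 0 line(s) (total 0); column heights now [0 0 3 1 0 0], max=3
Drop 2: Z rot2 at col 3 lands with bottom-row=0; cleared 0 line(s) (total 0); column heights now [0 0 3 2 2 1], max=3
Drop 3: J rot1 at col 3 lands with bottom-row=2; cleared 0 line(s) (total 0); column heights now [0 0 3 5 5 1], max=5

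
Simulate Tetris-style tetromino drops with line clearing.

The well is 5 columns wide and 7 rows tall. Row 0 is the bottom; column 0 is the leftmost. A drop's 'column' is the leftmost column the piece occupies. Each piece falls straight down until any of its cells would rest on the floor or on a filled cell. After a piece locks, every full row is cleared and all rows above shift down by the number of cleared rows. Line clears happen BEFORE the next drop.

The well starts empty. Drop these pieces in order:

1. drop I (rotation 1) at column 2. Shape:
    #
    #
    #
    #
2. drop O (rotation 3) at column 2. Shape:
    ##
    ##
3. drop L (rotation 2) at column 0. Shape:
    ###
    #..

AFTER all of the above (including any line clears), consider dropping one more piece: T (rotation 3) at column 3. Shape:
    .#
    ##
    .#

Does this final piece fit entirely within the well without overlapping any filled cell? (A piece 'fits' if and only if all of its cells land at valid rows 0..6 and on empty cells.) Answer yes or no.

Drop 1: I rot1 at col 2 lands with bottom-row=0; cleared 0 line(s) (total 0); column heights now [0 0 4 0 0], max=4
Drop 2: O rot3 at col 2 lands with bottom-row=4; cleared 0 line(s) (total 0); column heights now [0 0 6 6 0], max=6
Drop 3: L rot2 at col 0 lands with bottom-row=5; cleared 0 line(s) (total 0); column heights now [7 7 7 6 0], max=7
Test piece T rot3 at col 3 (width 2): heights before test = [7 7 7 6 0]; fits = False

Answer: no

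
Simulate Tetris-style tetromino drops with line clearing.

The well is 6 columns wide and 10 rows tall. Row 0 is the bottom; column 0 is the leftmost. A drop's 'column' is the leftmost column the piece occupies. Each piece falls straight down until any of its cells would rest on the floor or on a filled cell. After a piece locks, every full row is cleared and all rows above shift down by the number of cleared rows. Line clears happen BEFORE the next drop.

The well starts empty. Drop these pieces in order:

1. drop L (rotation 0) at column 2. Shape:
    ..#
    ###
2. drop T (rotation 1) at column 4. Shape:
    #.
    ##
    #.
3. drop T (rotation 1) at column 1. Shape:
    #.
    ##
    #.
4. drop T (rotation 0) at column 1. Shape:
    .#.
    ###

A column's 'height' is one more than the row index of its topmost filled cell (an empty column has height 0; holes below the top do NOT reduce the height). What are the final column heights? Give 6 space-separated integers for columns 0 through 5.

Drop 1: L rot0 at col 2 lands with bottom-row=0; cleared 0 line(s) (total 0); column heights now [0 0 1 1 2 0], max=2
Drop 2: T rot1 at col 4 lands with bottom-row=2; cleared 0 line(s) (total 0); column heights now [0 0 1 1 5 4], max=5
Drop 3: T rot1 at col 1 lands with bottom-row=0; cleared 0 line(s) (total 0); column heights now [0 3 2 1 5 4], max=5
Drop 4: T rot0 at col 1 lands with bottom-row=3; cleared 0 line(s) (total 0); column heights now [0 4 5 4 5 4], max=5

Answer: 0 4 5 4 5 4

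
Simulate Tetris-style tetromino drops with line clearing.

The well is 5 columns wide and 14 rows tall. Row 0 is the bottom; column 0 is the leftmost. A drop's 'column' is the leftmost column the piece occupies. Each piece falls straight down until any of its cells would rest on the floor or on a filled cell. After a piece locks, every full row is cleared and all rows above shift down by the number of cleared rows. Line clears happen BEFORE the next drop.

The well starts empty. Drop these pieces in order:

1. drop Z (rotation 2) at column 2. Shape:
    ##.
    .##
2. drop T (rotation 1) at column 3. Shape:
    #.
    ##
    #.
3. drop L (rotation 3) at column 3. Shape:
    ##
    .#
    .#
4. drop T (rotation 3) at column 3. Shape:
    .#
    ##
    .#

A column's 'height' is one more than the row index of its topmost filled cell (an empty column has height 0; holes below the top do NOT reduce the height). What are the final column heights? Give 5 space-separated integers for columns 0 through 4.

Answer: 0 0 2 9 10

Derivation:
Drop 1: Z rot2 at col 2 lands with bottom-row=0; cleared 0 line(s) (total 0); column heights now [0 0 2 2 1], max=2
Drop 2: T rot1 at col 3 lands with bottom-row=2; cleared 0 line(s) (total 0); column heights now [0 0 2 5 4], max=5
Drop 3: L rot3 at col 3 lands with bottom-row=4; cleared 0 line(s) (total 0); column heights now [0 0 2 7 7], max=7
Drop 4: T rot3 at col 3 lands with bottom-row=7; cleared 0 line(s) (total 0); column heights now [0 0 2 9 10], max=10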